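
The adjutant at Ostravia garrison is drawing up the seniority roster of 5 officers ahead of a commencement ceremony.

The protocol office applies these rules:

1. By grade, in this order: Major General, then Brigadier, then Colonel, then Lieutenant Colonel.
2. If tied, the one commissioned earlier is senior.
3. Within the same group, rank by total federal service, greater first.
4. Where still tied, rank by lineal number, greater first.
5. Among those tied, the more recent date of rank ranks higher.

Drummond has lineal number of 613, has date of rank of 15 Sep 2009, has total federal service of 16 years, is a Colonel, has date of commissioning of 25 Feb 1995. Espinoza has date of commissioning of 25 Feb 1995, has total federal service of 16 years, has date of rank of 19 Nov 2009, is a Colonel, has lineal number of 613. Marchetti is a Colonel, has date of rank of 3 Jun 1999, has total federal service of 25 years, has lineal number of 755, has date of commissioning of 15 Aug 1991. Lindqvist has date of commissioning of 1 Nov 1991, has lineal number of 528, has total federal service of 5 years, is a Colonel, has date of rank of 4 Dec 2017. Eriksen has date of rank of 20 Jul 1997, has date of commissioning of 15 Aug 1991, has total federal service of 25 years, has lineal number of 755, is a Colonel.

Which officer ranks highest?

By grade: Marchetti, Eriksen, Lindqvist, Espinoza and Drummond (Colonel).
Among Marchetti, Eriksen, Lindqvist, Espinoza and Drummond, by date of commissioning (earlier first): Marchetti and Eriksen (15 Aug 1991) before Lindqvist (1 Nov 1991) before Espinoza and Drummond (25 Feb 1995).
Marchetti and Eriksen both have total federal service 25 years, so the next rule applies.
Marchetti and Eriksen both have lineal number 755, so the next rule applies.
Among Marchetti and Eriksen, by date of rank (later first): Marchetti (3 Jun 1999) before Eriksen (20 Jul 1997).
Espinoza and Drummond both have total federal service 16 years, so the next rule applies.
Espinoza and Drummond both have lineal number 613, so the next rule applies.
Among Espinoza and Drummond, by date of rank (later first): Espinoza (19 Nov 2009) before Drummond (15 Sep 2009).
Order: Marchetti, Eriksen, Lindqvist, Espinoza, Drummond.

Marchetti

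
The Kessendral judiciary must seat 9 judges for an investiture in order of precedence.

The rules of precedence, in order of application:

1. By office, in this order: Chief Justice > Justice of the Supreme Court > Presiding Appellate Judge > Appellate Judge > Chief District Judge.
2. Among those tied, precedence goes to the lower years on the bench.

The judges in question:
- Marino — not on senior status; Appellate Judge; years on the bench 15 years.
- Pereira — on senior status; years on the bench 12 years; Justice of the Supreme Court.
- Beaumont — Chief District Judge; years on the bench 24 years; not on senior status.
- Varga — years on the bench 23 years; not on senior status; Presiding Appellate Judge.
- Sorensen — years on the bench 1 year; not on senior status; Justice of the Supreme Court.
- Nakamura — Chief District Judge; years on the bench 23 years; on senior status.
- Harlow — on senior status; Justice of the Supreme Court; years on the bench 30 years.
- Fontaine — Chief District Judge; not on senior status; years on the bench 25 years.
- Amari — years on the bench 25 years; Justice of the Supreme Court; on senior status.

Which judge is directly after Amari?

By office: Sorensen, Pereira, Amari and Harlow (Justice of the Supreme Court); then Varga (Presiding Appellate Judge); then Marino (Appellate Judge); then Nakamura, Beaumont and Fontaine (Chief District Judge).
Among Sorensen, Pereira, Amari and Harlow, by years on the bench (lower first): Sorensen (1 year) before Pereira (12 years) before Amari (25 years) before Harlow (30 years).
Among Nakamura, Beaumont and Fontaine, by years on the bench (lower first): Nakamura (23 years) before Beaumont (24 years) before Fontaine (25 years).
Order: Sorensen, Pereira, Amari, Harlow, Varga, Marino, Nakamura, Beaumont, Fontaine.

Harlow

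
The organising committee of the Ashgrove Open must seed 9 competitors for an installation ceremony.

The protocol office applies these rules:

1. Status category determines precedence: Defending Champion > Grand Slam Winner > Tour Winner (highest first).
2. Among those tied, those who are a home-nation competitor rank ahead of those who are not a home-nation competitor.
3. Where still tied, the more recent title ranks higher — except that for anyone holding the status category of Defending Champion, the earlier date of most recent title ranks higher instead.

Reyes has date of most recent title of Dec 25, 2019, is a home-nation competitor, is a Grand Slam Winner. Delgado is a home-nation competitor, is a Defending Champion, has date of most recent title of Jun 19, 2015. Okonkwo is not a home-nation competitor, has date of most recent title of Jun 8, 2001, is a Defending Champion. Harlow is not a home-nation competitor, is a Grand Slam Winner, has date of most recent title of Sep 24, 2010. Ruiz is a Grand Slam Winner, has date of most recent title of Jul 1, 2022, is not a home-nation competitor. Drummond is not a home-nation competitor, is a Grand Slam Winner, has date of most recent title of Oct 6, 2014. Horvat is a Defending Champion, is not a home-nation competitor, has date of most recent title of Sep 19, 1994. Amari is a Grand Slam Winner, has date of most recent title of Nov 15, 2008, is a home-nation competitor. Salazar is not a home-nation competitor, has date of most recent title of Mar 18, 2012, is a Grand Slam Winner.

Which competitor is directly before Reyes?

Okonkwo

By status category: Delgado, Horvat and Okonkwo (Defending Champion); then Reyes, Amari, Ruiz, Drummond, Salazar and Harlow (Grand Slam Winner).
Among Delgado, Horvat and Okonkwo, a home-nation competitor before not a home-nation competitor: Delgado (a home-nation competitor) before Horvat and Okonkwo (not a home-nation competitor).
Among Horvat and Okonkwo, by date of most recent title (earlier first) (reversed rule for this group): Horvat (Sep 19, 1994) before Okonkwo (Jun 8, 2001).
Among Reyes, Amari, Ruiz, Drummond, Salazar and Harlow, a home-nation competitor before not a home-nation competitor: Reyes and Amari (a home-nation competitor) before Ruiz, Drummond, Salazar and Harlow (not a home-nation competitor).
Among Reyes and Amari, by date of most recent title (later first): Reyes (Dec 25, 2019) before Amari (Nov 15, 2008).
Among Ruiz, Drummond, Salazar and Harlow, by date of most recent title (later first): Ruiz (Jul 1, 2022) before Drummond (Oct 6, 2014) before Salazar (Mar 18, 2012) before Harlow (Sep 24, 2010).
Order: Delgado, Horvat, Okonkwo, Reyes, Amari, Ruiz, Drummond, Salazar, Harlow.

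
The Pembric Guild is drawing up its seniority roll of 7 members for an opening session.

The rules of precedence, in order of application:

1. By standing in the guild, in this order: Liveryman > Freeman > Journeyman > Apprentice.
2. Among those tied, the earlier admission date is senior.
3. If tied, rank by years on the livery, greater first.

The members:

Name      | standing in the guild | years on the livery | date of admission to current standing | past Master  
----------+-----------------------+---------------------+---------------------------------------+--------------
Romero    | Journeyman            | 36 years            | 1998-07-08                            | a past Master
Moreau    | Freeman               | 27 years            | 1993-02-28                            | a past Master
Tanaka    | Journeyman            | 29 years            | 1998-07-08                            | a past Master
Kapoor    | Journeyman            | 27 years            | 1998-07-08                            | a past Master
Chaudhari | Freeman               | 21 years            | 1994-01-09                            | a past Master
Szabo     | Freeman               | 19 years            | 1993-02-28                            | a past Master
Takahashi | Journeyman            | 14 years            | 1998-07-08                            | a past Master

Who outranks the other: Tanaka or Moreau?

By standing in the guild: Moreau, Szabo and Chaudhari (Freeman); then Romero, Tanaka, Kapoor and Takahashi (Journeyman).
Among Moreau, Szabo and Chaudhari, by date of admission to current standing (earlier first): Moreau and Szabo (1993-02-28) before Chaudhari (1994-01-09).
Among Moreau and Szabo, by years on the livery (higher first): Moreau (27 years) before Szabo (19 years).
Romero, Tanaka, Kapoor and Takahashi all have date of admission to current standing 1998-07-08, so the next rule applies.
Among Romero, Tanaka, Kapoor and Takahashi, by years on the livery (higher first): Romero (36 years) before Tanaka (29 years) before Kapoor (27 years) before Takahashi (14 years).
So Moreau takes precedence.

Moreau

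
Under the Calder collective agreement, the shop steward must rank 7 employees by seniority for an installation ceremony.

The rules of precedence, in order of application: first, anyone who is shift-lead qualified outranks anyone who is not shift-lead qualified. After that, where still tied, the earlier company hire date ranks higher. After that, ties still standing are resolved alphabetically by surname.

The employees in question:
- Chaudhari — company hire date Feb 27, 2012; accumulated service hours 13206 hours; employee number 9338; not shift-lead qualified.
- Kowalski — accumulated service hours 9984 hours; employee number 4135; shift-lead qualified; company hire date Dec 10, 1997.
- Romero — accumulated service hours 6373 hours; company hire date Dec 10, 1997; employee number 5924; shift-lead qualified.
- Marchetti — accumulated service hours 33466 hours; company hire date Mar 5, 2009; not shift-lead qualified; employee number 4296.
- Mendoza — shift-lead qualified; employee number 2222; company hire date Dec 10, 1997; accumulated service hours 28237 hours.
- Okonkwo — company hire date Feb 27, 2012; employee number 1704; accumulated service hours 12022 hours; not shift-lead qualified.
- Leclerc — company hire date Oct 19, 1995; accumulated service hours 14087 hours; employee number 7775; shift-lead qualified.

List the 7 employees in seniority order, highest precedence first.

By the first rule: Leclerc, Kowalski, Mendoza and Romero (each shift-lead qualified); then Marchetti, Chaudhari and Okonkwo (each not shift-lead qualified).
Among Leclerc, Kowalski, Mendoza and Romero, by company hire date (earlier first): Leclerc (Oct 19, 1995) before Kowalski, Mendoza and Romero (Dec 10, 1997).
Among Kowalski, Mendoza and Romero, alphabetically by surname: Kowalski before Mendoza before Romero.
Among Marchetti, Chaudhari and Okonkwo, by company hire date (earlier first): Marchetti (Mar 5, 2009) before Chaudhari and Okonkwo (Feb 27, 2012).
Among Chaudhari and Okonkwo, alphabetically by surname: Chaudhari before Okonkwo.
Full order: Leclerc, Kowalski, Mendoza, Romero, Marchetti, Chaudhari, Okonkwo.

Leclerc, Kowalski, Mendoza, Romero, Marchetti, Chaudhari, Okonkwo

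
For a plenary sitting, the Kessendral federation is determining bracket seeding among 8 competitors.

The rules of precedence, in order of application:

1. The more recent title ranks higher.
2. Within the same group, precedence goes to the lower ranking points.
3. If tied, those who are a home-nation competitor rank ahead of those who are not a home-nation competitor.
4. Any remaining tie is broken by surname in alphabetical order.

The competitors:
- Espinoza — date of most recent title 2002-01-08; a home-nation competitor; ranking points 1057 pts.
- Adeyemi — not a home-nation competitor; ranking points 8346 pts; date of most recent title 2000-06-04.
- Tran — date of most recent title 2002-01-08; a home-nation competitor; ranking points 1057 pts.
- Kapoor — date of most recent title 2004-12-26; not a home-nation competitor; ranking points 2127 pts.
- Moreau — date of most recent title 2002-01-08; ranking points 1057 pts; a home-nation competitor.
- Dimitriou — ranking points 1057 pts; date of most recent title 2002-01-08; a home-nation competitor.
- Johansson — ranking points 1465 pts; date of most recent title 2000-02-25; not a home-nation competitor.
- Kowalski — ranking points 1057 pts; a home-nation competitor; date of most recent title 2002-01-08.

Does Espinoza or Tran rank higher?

Espinoza

By date of most recent title (later first): Kapoor (2004-12-26); then Dimitriou, Espinoza, Kowalski, Moreau and Tran (each 2002-01-08); then Adeyemi (2000-06-04); then Johansson (2000-02-25).
Dimitriou, Espinoza, Kowalski, Moreau and Tran all have ranking points 1057 pts, so the next rule applies.
Dimitriou, Espinoza, Kowalski, Moreau and Tran are each a home-nation competitor, so the next rule applies.
Among Dimitriou, Espinoza, Kowalski, Moreau and Tran, alphabetically by surname: Dimitriou before Espinoza before Kowalski before Moreau before Tran.
So Espinoza takes precedence.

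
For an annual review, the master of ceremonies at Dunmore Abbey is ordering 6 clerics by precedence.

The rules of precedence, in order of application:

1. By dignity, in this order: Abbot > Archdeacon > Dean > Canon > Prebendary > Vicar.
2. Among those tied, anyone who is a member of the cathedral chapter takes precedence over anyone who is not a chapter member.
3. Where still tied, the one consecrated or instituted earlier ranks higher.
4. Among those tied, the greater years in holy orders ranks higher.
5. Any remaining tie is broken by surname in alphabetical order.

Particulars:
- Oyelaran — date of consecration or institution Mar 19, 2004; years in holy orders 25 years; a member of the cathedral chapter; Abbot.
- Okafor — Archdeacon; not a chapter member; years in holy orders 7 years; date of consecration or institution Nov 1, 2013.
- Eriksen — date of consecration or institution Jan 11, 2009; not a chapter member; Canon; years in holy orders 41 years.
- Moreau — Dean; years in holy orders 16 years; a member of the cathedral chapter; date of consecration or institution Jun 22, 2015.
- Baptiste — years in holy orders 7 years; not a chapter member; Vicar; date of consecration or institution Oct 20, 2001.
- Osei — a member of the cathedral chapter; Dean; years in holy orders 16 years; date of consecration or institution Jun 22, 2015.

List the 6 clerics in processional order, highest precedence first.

By dignity: Oyelaran (Abbot); then Okafor (Archdeacon); then Moreau and Osei (Dean); then Eriksen (Canon); then Baptiste (Vicar).
Moreau and Osei are each a member of the cathedral chapter, so the next rule applies.
Moreau and Osei both have date of consecration or institution Jun 22, 2015, so the next rule applies.
Moreau and Osei both have years in holy orders 16 years, so the next rule applies.
Among Moreau and Osei, alphabetically by surname: Moreau before Osei.
Full order: Oyelaran, Okafor, Moreau, Osei, Eriksen, Baptiste.

Oyelaran, Okafor, Moreau, Osei, Eriksen, Baptiste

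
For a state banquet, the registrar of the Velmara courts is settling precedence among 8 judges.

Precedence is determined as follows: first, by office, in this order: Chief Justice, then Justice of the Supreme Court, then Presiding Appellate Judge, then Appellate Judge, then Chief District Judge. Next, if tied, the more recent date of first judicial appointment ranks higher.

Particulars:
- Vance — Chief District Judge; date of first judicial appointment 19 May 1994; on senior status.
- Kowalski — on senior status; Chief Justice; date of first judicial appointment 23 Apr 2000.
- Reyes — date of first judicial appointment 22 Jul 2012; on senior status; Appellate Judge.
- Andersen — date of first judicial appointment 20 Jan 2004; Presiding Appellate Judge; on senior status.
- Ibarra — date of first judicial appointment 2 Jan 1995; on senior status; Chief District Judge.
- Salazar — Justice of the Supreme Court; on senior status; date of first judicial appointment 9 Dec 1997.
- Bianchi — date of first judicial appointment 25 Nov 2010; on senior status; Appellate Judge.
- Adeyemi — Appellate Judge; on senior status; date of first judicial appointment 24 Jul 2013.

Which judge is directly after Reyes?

By office: Kowalski (Chief Justice); then Salazar (Justice of the Supreme Court); then Andersen (Presiding Appellate Judge); then Adeyemi, Reyes and Bianchi (Appellate Judge); then Ibarra and Vance (Chief District Judge).
Among Adeyemi, Reyes and Bianchi, by date of first judicial appointment (later first): Adeyemi (24 Jul 2013) before Reyes (22 Jul 2012) before Bianchi (25 Nov 2010).
Among Ibarra and Vance, by date of first judicial appointment (later first): Ibarra (2 Jan 1995) before Vance (19 May 1994).
Order: Kowalski, Salazar, Andersen, Adeyemi, Reyes, Bianchi, Ibarra, Vance.

Bianchi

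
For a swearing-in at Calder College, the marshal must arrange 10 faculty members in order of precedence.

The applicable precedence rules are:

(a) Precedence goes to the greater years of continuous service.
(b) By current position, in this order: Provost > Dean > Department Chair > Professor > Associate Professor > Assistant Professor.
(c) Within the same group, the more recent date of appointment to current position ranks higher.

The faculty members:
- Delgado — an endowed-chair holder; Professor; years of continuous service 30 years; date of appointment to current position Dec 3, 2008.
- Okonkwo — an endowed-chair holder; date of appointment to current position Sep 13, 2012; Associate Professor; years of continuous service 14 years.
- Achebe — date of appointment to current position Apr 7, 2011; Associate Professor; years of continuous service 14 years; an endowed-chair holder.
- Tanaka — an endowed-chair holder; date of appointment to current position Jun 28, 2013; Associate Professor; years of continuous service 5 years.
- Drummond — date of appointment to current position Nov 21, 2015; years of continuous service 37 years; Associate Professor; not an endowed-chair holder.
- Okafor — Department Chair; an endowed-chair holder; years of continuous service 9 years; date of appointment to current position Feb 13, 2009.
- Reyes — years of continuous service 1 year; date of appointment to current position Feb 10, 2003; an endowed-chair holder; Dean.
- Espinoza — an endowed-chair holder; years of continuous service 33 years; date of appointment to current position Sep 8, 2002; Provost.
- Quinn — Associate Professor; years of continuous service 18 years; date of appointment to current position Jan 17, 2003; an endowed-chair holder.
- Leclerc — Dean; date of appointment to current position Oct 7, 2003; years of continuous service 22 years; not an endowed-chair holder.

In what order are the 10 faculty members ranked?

By years of continuous service (higher first): Drummond (37 years); then Espinoza (33 years); then Delgado (30 years); then Leclerc (22 years); then Quinn (18 years); then Okonkwo and Achebe (both 14 years); then Okafor (9 years); then Tanaka (5 years); then Reyes (1 year).
Okonkwo and Achebe are each Associate Professor, so the next rule applies.
Among Okonkwo and Achebe, by date of appointment to current position (later first): Okonkwo (Sep 13, 2012) before Achebe (Apr 7, 2011).
Full order: Drummond, Espinoza, Delgado, Leclerc, Quinn, Okonkwo, Achebe, Okafor, Tanaka, Reyes.

Drummond, Espinoza, Delgado, Leclerc, Quinn, Okonkwo, Achebe, Okafor, Tanaka, Reyes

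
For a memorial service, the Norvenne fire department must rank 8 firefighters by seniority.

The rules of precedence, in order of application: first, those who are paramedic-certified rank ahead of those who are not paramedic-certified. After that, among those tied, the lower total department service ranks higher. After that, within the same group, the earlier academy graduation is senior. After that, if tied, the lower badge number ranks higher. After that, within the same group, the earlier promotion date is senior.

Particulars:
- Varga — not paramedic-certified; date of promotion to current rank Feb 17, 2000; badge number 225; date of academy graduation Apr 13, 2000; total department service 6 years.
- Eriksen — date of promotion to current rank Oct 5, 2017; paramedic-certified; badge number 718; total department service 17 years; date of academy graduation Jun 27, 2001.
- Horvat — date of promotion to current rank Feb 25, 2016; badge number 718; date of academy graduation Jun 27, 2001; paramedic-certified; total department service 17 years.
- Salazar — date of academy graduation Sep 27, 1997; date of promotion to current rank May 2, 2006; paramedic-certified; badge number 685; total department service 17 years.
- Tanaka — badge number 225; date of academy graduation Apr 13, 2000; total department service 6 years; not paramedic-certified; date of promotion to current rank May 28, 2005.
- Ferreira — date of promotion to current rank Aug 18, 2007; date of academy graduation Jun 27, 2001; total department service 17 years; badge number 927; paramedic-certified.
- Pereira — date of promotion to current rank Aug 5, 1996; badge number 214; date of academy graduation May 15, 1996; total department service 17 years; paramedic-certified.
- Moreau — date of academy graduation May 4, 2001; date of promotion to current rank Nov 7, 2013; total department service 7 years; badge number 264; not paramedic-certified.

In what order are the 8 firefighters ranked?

By the first rule: Pereira, Salazar, Horvat, Eriksen and Ferreira (each paramedic-certified); then Varga, Tanaka and Moreau (each not paramedic-certified).
Pereira, Salazar, Horvat, Eriksen and Ferreira all have total department service 17 years, so the next rule applies.
Among Pereira, Salazar, Horvat, Eriksen and Ferreira, by date of academy graduation (earlier first): Pereira (May 15, 1996) before Salazar (Sep 27, 1997) before Horvat, Eriksen and Ferreira (Jun 27, 2001).
Among Horvat, Eriksen and Ferreira, by badge number (lower first): Horvat and Eriksen (718) before Ferreira (927).
Among Horvat and Eriksen, by date of promotion to current rank (earlier first): Horvat (Feb 25, 2016) before Eriksen (Oct 5, 2017).
Among Varga, Tanaka and Moreau, by total department service (lower first): Varga and Tanaka (6 years) before Moreau (7 years).
Varga and Tanaka both have date of academy graduation Apr 13, 2000, so the next rule applies.
Varga and Tanaka both have badge number 225, so the next rule applies.
Among Varga and Tanaka, by date of promotion to current rank (earlier first): Varga (Feb 17, 2000) before Tanaka (May 28, 2005).
Full order: Pereira, Salazar, Horvat, Eriksen, Ferreira, Varga, Tanaka, Moreau.

Pereira, Salazar, Horvat, Eriksen, Ferreira, Varga, Tanaka, Moreau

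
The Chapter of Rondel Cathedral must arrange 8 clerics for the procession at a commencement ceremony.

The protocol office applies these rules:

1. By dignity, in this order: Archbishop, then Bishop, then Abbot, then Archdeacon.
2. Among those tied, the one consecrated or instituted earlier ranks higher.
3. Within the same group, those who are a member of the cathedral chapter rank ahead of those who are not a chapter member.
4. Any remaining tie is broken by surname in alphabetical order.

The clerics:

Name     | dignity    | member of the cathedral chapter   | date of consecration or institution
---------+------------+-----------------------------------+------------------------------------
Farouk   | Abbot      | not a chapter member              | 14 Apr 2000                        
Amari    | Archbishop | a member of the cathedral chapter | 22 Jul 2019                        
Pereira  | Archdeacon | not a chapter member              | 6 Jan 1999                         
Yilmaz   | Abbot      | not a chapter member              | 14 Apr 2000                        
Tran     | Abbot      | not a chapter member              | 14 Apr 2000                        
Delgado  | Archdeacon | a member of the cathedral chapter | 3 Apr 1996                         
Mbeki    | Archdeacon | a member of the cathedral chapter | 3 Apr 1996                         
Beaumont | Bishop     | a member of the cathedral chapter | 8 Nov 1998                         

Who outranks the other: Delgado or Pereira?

Delgado

By dignity: Amari (Archbishop); then Beaumont (Bishop); then Farouk, Tran and Yilmaz (Abbot); then Delgado, Mbeki and Pereira (Archdeacon).
Farouk, Tran and Yilmaz all have date of consecration or institution 14 Apr 2000, so the next rule applies.
Farouk, Tran and Yilmaz are each not a chapter member, so the next rule applies.
Among Farouk, Tran and Yilmaz, alphabetically by surname: Farouk before Tran before Yilmaz.
Among Delgado, Mbeki and Pereira, by date of consecration or institution (earlier first): Delgado and Mbeki (3 Apr 1996) before Pereira (6 Jan 1999).
Delgado and Mbeki are each a member of the cathedral chapter, so the next rule applies.
Among Delgado and Mbeki, alphabetically by surname: Delgado before Mbeki.
So Delgado takes precedence.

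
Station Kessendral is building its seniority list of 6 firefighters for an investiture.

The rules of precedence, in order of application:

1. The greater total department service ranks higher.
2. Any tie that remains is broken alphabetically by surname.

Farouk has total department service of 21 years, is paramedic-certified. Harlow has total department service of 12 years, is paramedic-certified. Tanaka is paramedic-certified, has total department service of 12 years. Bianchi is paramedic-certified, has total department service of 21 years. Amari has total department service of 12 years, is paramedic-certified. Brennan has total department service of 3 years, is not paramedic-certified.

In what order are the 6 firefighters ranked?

Bianchi, Farouk, Amari, Harlow, Tanaka, Brennan

By total department service (higher first): Bianchi and Farouk (both 21 years); then Amari, Harlow and Tanaka (each 12 years); then Brennan (3 years).
Among Bianchi and Farouk, alphabetically by surname: Bianchi before Farouk.
Among Amari, Harlow and Tanaka, alphabetically by surname: Amari before Harlow before Tanaka.
Full order: Bianchi, Farouk, Amari, Harlow, Tanaka, Brennan.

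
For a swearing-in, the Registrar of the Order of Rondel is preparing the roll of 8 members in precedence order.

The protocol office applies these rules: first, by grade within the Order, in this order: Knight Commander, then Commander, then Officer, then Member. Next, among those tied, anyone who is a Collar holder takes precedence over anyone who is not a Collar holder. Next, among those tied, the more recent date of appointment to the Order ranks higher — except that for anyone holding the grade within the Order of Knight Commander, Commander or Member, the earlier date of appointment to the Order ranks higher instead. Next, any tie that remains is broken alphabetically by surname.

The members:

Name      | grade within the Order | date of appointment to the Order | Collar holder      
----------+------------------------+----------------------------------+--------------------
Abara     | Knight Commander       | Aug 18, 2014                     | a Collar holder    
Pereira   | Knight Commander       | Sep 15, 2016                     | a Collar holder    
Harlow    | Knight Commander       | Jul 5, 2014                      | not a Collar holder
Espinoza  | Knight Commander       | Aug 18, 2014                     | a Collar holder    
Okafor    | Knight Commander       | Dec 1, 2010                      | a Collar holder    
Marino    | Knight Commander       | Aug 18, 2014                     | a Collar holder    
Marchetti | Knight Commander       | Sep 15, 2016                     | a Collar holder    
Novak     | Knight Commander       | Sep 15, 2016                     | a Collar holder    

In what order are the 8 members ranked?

Okafor, Abara, Espinoza, Marino, Marchetti, Novak, Pereira, Harlow

By grade within the Order: Okafor, Abara, Espinoza, Marino, Marchetti, Novak, Pereira and Harlow (Knight Commander).
Among Okafor, Abara, Espinoza, Marino, Marchetti, Novak, Pereira and Harlow, a Collar holder before not a Collar holder: Okafor, Abara, Espinoza, Marino, Marchetti, Novak and Pereira (a Collar holder) before Harlow (not a Collar holder).
Among Okafor, Abara, Espinoza, Marino, Marchetti, Novak and Pereira, by date of appointment to the Order (earlier first) (reversed rule for this group): Okafor (Dec 1, 2010) before Abara, Espinoza and Marino (Aug 18, 2014) before Marchetti, Novak and Pereira (Sep 15, 2016).
Among Abara, Espinoza and Marino, alphabetically by surname: Abara before Espinoza before Marino.
Among Marchetti, Novak and Pereira, alphabetically by surname: Marchetti before Novak before Pereira.
Full order: Okafor, Abara, Espinoza, Marino, Marchetti, Novak, Pereira, Harlow.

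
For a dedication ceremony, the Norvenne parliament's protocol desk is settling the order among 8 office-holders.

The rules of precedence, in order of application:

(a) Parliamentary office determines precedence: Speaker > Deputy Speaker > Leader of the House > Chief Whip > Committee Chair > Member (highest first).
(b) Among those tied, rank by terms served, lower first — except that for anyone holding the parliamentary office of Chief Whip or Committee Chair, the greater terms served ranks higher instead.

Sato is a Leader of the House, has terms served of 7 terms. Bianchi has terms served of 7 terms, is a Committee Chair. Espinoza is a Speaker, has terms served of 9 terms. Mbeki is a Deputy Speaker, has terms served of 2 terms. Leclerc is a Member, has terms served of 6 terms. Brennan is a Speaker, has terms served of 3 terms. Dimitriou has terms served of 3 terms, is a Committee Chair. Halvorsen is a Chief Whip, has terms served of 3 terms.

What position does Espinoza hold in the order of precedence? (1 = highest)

By parliamentary office: Brennan and Espinoza (Speaker); then Mbeki (Deputy Speaker); then Sato (Leader of the House); then Halvorsen (Chief Whip); then Bianchi and Dimitriou (Committee Chair); then Leclerc (Member).
Among Brennan and Espinoza, by terms served (lower first): Brennan (3 terms) before Espinoza (9 terms).
Among Bianchi and Dimitriou, by terms served (higher first) (reversed rule for this group): Bianchi (7 terms) before Dimitriou (3 terms).
Order: Brennan, Espinoza, Mbeki, Sato, Halvorsen, Bianchi, Dimitriou, Leclerc. So position 2.

2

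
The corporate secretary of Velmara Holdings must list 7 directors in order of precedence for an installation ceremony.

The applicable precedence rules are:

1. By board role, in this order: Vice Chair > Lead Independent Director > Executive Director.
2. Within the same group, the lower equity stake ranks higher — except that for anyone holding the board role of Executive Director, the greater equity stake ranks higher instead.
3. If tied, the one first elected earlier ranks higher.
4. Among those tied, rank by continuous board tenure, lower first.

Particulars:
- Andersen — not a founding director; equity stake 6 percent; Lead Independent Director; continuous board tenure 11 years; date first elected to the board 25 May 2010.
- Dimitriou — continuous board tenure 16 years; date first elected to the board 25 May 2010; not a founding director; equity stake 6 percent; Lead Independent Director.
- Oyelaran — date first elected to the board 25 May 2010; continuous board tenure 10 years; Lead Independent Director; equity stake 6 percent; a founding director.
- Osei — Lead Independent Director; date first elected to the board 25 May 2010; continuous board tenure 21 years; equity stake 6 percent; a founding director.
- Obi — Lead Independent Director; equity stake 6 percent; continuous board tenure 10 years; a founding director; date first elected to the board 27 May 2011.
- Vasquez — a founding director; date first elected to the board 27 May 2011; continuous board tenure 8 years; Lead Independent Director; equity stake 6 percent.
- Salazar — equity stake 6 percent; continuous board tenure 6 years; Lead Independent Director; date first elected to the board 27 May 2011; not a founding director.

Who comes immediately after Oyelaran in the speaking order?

Andersen

By board role: Oyelaran, Andersen, Dimitriou, Osei, Salazar, Vasquez and Obi (Lead Independent Director).
Oyelaran, Andersen, Dimitriou, Osei, Salazar, Vasquez and Obi all have equity stake 6 percent, so the next rule applies.
Among Oyelaran, Andersen, Dimitriou, Osei, Salazar, Vasquez and Obi, by date first elected to the board (earlier first): Oyelaran, Andersen, Dimitriou and Osei (25 May 2010) before Salazar, Vasquez and Obi (27 May 2011).
Among Oyelaran, Andersen, Dimitriou and Osei, by continuous board tenure (lower first): Oyelaran (10 years) before Andersen (11 years) before Dimitriou (16 years) before Osei (21 years).
Among Salazar, Vasquez and Obi, by continuous board tenure (lower first): Salazar (6 years) before Vasquez (8 years) before Obi (10 years).
Order: Oyelaran, Andersen, Dimitriou, Osei, Salazar, Vasquez, Obi.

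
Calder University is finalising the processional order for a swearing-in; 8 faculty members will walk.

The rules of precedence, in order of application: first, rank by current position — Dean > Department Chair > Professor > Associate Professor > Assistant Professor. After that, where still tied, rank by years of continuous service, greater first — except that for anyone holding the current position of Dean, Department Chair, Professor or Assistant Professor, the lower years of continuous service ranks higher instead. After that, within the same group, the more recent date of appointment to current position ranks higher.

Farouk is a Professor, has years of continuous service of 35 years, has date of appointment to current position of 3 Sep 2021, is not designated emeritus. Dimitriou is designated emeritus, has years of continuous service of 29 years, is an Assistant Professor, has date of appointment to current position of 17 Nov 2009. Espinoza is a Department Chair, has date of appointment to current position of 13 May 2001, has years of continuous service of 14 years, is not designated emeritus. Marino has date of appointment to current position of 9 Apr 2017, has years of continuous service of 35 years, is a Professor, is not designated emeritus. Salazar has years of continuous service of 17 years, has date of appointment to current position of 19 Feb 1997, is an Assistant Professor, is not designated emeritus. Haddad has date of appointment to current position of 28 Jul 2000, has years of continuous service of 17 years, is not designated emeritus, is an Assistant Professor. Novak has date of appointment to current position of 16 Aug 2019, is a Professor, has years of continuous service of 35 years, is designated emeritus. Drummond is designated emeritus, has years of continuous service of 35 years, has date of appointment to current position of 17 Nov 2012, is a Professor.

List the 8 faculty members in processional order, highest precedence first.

Espinoza, Farouk, Novak, Marino, Drummond, Haddad, Salazar, Dimitriou

By current position: Espinoza (Department Chair); then Farouk, Novak, Marino and Drummond (Professor); then Haddad, Salazar and Dimitriou (Assistant Professor).
Farouk, Novak, Marino and Drummond all have years of continuous service 35 years, so the next rule applies.
Among Farouk, Novak, Marino and Drummond, by date of appointment to current position (later first): Farouk (3 Sep 2021) before Novak (16 Aug 2019) before Marino (9 Apr 2017) before Drummond (17 Nov 2012).
Among Haddad, Salazar and Dimitriou, by years of continuous service (lower first) (reversed rule for this group): Haddad and Salazar (17 years) before Dimitriou (29 years).
Among Haddad and Salazar, by date of appointment to current position (later first): Haddad (28 Jul 2000) before Salazar (19 Feb 1997).
Full order: Espinoza, Farouk, Novak, Marino, Drummond, Haddad, Salazar, Dimitriou.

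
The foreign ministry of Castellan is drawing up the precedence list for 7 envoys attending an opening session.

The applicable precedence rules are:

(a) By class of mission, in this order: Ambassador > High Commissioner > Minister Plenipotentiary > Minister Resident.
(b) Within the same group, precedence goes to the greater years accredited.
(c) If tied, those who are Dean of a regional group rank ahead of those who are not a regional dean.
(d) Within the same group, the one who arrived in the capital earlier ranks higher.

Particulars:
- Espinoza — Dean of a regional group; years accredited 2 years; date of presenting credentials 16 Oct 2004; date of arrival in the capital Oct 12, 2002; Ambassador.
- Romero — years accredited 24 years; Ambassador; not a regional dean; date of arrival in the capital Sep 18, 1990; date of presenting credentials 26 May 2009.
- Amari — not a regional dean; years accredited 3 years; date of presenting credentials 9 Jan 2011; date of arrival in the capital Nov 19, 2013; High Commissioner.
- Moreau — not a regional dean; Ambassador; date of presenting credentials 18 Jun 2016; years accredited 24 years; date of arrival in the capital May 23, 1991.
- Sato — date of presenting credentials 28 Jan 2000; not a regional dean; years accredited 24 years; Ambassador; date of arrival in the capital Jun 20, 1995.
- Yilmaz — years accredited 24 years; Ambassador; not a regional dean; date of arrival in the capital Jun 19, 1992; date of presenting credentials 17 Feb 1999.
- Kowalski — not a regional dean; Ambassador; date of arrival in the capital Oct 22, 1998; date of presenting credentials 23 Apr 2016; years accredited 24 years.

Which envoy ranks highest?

Romero

By class of mission: Romero, Moreau, Yilmaz, Sato, Kowalski and Espinoza (Ambassador); then Amari (High Commissioner).
Among Romero, Moreau, Yilmaz, Sato, Kowalski and Espinoza, by years accredited (higher first): Romero, Moreau, Yilmaz, Sato and Kowalski (24 years) before Espinoza (2 years).
Romero, Moreau, Yilmaz, Sato and Kowalski are each not a regional dean, so the next rule applies.
Among Romero, Moreau, Yilmaz, Sato and Kowalski, by date of arrival in the capital (earlier first): Romero (Sep 18, 1990) before Moreau (May 23, 1991) before Yilmaz (Jun 19, 1992) before Sato (Jun 20, 1995) before Kowalski (Oct 22, 1998).
Order: Romero, Moreau, Yilmaz, Sato, Kowalski, Espinoza, Amari.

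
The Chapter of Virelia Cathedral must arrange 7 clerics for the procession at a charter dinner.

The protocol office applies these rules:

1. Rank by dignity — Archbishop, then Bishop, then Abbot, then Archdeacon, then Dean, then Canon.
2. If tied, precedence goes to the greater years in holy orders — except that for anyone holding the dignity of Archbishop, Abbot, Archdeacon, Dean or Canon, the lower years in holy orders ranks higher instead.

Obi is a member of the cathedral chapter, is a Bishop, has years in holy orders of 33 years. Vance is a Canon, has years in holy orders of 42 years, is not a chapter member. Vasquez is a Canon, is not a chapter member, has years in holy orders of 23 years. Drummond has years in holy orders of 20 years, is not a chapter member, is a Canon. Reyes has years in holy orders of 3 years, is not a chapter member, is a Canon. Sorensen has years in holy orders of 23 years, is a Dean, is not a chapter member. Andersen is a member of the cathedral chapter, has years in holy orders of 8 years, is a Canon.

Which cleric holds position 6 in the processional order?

By dignity: Obi (Bishop); then Sorensen (Dean); then Reyes, Andersen, Drummond, Vasquez and Vance (Canon).
Among Reyes, Andersen, Drummond, Vasquez and Vance, by years in holy orders (lower first) (reversed rule for this group): Reyes (3 years) before Andersen (8 years) before Drummond (20 years) before Vasquez (23 years) before Vance (42 years).
Order: Obi, Sorensen, Reyes, Andersen, Drummond, Vasquez, Vance.

Vasquez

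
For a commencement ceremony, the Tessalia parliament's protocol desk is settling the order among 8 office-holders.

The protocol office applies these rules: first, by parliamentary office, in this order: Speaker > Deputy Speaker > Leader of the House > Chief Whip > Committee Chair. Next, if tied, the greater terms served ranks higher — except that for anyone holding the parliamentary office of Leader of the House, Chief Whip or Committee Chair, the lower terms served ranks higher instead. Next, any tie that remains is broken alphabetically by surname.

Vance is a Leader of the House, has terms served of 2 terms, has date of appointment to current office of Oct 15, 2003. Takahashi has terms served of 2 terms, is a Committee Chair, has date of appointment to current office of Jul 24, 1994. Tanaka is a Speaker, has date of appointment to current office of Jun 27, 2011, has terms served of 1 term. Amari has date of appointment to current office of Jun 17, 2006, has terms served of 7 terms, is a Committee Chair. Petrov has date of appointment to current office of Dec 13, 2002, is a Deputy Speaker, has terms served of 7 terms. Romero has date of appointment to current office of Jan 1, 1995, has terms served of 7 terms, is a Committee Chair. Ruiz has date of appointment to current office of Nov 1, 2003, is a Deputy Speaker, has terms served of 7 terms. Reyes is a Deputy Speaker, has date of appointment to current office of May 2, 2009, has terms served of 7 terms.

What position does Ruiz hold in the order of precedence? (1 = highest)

By parliamentary office: Tanaka (Speaker); then Petrov, Reyes and Ruiz (Deputy Speaker); then Vance (Leader of the House); then Takahashi, Amari and Romero (Committee Chair).
Petrov, Reyes and Ruiz all have terms served 7 terms, so the next rule applies.
Among Petrov, Reyes and Ruiz, alphabetically by surname: Petrov before Reyes before Ruiz.
Among Takahashi, Amari and Romero, by terms served (lower first) (reversed rule for this group): Takahashi (2 terms) before Amari and Romero (7 terms).
Among Amari and Romero, alphabetically by surname: Amari before Romero.
Order: Tanaka, Petrov, Reyes, Ruiz, Vance, Takahashi, Amari, Romero. So position 4.

4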